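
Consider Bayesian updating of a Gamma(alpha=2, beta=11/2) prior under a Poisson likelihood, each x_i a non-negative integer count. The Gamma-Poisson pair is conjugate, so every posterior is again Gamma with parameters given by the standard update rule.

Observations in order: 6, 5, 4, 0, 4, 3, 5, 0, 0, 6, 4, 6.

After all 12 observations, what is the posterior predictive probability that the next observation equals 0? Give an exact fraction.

3041319144574516524140685202864284088008162143523804843425750732421875/37074694665532807170105663883978228276095096806613832327136970789759157

obs 1: x=6 → posterior Gamma(8, 13/2)
obs 2: x=5 → posterior Gamma(13, 15/2)
obs 3: x=4 → posterior Gamma(17, 17/2)
obs 4: x=0 → posterior Gamma(17, 19/2)
obs 5: x=4 → posterior Gamma(21, 21/2)
obs 6: x=3 → posterior Gamma(24, 23/2)
obs 7: x=5 → posterior Gamma(29, 25/2)
obs 8: x=0 → posterior Gamma(29, 27/2)
obs 9: x=0 → posterior Gamma(29, 29/2)
obs 10: x=6 → posterior Gamma(35, 31/2)
obs 11: x=4 → posterior Gamma(39, 33/2)
obs 12: x=6 → posterior Gamma(45, 35/2)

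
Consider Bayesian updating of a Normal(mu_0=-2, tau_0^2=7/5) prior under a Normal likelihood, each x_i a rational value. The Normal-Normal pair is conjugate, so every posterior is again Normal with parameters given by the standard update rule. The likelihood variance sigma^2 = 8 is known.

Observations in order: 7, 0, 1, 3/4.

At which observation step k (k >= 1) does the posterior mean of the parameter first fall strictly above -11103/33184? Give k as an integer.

obs 1: x=7 → posterior Normal(-31/47, 56/47)
obs 2: x=0 → posterior Normal(-31/54, 28/27)
obs 3: x=1 → posterior Normal(-24/61, 56/61)
obs 4: x=3/4 → posterior Normal(-75/272, 14/17)

k = 4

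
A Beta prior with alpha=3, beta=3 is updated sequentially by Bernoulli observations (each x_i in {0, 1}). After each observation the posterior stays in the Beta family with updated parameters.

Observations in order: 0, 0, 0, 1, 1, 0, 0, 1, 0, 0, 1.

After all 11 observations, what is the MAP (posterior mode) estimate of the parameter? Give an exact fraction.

obs 1: x=0 → posterior Beta(3, 4)
obs 2: x=0 → posterior Beta(3, 5)
obs 3: x=0 → posterior Beta(3, 6)
obs 4: x=1 → posterior Beta(4, 6)
obs 5: x=1 → posterior Beta(5, 6)
obs 6: x=0 → posterior Beta(5, 7)
obs 7: x=0 → posterior Beta(5, 8)
obs 8: x=1 → posterior Beta(6, 8)
obs 9: x=0 → posterior Beta(6, 9)
obs 10: x=0 → posterior Beta(6, 10)
obs 11: x=1 → posterior Beta(7, 10)

2/5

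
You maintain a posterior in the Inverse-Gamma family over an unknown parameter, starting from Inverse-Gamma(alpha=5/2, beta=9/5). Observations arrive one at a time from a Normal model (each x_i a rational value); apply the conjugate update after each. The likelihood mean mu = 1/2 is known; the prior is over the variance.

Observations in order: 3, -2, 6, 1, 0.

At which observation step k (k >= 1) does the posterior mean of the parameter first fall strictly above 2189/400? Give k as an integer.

k = 3

obs 1: x=3 → posterior Inverse-Gamma(3, 197/40)
obs 2: x=-2 → posterior Inverse-Gamma(7/2, 161/20)
obs 3: x=6 → posterior Inverse-Gamma(4, 927/40)
obs 4: x=1 → posterior Inverse-Gamma(9/2, 233/10)
obs 5: x=0 → posterior Inverse-Gamma(5, 937/40)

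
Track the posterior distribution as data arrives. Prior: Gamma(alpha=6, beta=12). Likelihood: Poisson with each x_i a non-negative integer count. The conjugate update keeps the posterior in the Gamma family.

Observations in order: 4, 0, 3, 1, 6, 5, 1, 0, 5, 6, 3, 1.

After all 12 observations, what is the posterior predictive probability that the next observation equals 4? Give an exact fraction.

obs 1: x=4 → posterior Gamma(10, 13)
obs 2: x=0 → posterior Gamma(10, 14)
obs 3: x=3 → posterior Gamma(13, 15)
obs 4: x=1 → posterior Gamma(14, 16)
obs 5: x=6 → posterior Gamma(20, 17)
obs 6: x=5 → posterior Gamma(25, 18)
obs 7: x=1 → posterior Gamma(26, 19)
obs 8: x=0 → posterior Gamma(26, 20)
obs 9: x=5 → posterior Gamma(31, 21)
obs 10: x=6 → posterior Gamma(37, 22)
obs 11: x=3 → posterior Gamma(40, 23)
obs 12: x=1 → posterior Gamma(41, 24)

52650675519344180639191139321273903544581282242959851623809024/807793566946316088741610050849573099185363389551639556884765625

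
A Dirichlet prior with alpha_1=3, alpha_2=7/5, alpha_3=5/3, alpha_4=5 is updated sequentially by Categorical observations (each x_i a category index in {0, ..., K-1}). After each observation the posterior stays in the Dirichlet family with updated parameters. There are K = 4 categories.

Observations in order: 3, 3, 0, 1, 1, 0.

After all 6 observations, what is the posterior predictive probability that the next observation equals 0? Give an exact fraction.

obs 1: x=3 → posterior Dirichlet(3, 7/5, 5/3, 6)
obs 2: x=3 → posterior Dirichlet(3, 7/5, 5/3, 7)
obs 3: x=0 → posterior Dirichlet(4, 7/5, 5/3, 7)
obs 4: x=1 → posterior Dirichlet(4, 12/5, 5/3, 7)
obs 5: x=1 → posterior Dirichlet(4, 17/5, 5/3, 7)
obs 6: x=0 → posterior Dirichlet(5, 17/5, 5/3, 7)

75/256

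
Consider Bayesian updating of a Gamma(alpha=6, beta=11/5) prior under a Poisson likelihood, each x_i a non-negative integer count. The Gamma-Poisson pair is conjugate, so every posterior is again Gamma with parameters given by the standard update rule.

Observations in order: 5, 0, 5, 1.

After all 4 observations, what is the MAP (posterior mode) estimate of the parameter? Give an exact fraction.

obs 1: x=5 → posterior Gamma(11, 16/5)
obs 2: x=0 → posterior Gamma(11, 21/5)
obs 3: x=5 → posterior Gamma(16, 26/5)
obs 4: x=1 → posterior Gamma(17, 31/5)

80/31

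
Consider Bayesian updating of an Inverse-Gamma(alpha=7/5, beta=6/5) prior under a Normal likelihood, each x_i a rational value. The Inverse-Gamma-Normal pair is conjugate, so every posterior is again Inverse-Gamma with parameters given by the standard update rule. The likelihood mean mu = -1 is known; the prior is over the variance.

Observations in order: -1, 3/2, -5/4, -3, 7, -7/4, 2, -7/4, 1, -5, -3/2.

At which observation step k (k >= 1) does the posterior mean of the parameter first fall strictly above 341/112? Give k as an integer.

obs 1: x=-1 → posterior Inverse-Gamma(19/10, 6/5)
obs 2: x=3/2 → posterior Inverse-Gamma(12/5, 173/40)
obs 3: x=-5/4 → posterior Inverse-Gamma(29/10, 697/160)
obs 4: x=-3 → posterior Inverse-Gamma(17/5, 1017/160)
obs 5: x=7 → posterior Inverse-Gamma(39/10, 6137/160)
obs 6: x=-7/4 → posterior Inverse-Gamma(22/5, 3091/80)
obs 7: x=2 → posterior Inverse-Gamma(49/10, 3451/80)
obs 8: x=-7/4 → posterior Inverse-Gamma(27/5, 6947/160)
obs 9: x=1 → posterior Inverse-Gamma(59/10, 7267/160)
obs 10: x=-5 → posterior Inverse-Gamma(32/5, 8547/160)
obs 11: x=-3/2 → posterior Inverse-Gamma(69/10, 8567/160)

k = 2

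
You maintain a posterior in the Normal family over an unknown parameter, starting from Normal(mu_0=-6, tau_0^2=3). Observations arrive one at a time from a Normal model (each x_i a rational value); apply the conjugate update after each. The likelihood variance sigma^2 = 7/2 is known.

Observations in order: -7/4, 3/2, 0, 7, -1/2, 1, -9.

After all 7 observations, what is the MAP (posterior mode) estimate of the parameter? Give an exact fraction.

obs 1: x=-7/4 → posterior Normal(-105/26, 21/13)
obs 2: x=3/2 → posterior Normal(-87/38, 21/19)
obs 3: x=0 → posterior Normal(-87/50, 21/25)
obs 4: x=7 → posterior Normal(-3/62, 21/31)
obs 5: x=-1/2 → posterior Normal(-9/74, 21/37)
obs 6: x=1 → posterior Normal(3/86, 21/43)
obs 7: x=-9 → posterior Normal(-15/14, 3/7)

-15/14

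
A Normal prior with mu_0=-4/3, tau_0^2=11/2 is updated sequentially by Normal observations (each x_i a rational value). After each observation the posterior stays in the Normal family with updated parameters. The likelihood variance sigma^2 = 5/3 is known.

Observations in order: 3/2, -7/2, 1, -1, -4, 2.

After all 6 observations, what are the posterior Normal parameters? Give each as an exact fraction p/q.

mu_0=-109/156, tau_0^2=55/208

obs 1: x=3/2 → posterior Normal(217/258, 55/43)
obs 2: x=-7/2 → posterior Normal(-119/114, 55/76)
obs 3: x=1 → posterior Normal(-139/327, 55/109)
obs 4: x=-1 → posterior Normal(-119/213, 55/142)
obs 5: x=-4 → posterior Normal(-634/525, 11/35)
obs 6: x=2 → posterior Normal(-109/156, 55/208)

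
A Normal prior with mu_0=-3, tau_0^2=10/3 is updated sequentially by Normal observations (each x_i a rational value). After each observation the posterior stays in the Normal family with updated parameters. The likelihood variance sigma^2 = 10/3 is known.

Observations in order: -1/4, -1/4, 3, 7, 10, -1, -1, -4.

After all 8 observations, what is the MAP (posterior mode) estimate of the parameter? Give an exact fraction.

7/6

obs 1: x=-1/4 → posterior Normal(-13/8, 5/3)
obs 2: x=-1/4 → posterior Normal(-7/6, 10/9)
obs 3: x=3 → posterior Normal(-1/8, 5/6)
obs 4: x=7 → posterior Normal(13/10, 2/3)
obs 5: x=10 → posterior Normal(11/4, 5/9)
obs 6: x=-1 → posterior Normal(31/14, 10/21)
obs 7: x=-1 → posterior Normal(29/16, 5/12)
obs 8: x=-4 → posterior Normal(7/6, 10/27)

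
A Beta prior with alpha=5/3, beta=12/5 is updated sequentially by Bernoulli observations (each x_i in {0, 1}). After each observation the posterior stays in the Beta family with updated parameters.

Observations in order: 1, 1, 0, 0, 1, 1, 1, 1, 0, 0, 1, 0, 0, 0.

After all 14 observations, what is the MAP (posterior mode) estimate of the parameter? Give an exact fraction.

obs 1: x=1 → posterior Beta(8/3, 12/5)
obs 2: x=1 → posterior Beta(11/3, 12/5)
obs 3: x=0 → posterior Beta(11/3, 17/5)
obs 4: x=0 → posterior Beta(11/3, 22/5)
obs 5: x=1 → posterior Beta(14/3, 22/5)
obs 6: x=1 → posterior Beta(17/3, 22/5)
obs 7: x=1 → posterior Beta(20/3, 22/5)
obs 8: x=1 → posterior Beta(23/3, 22/5)
obs 9: x=0 → posterior Beta(23/3, 27/5)
obs 10: x=0 → posterior Beta(23/3, 32/5)
obs 11: x=1 → posterior Beta(26/3, 32/5)
obs 12: x=0 → posterior Beta(26/3, 37/5)
obs 13: x=0 → posterior Beta(26/3, 42/5)
obs 14: x=0 → posterior Beta(26/3, 47/5)

115/241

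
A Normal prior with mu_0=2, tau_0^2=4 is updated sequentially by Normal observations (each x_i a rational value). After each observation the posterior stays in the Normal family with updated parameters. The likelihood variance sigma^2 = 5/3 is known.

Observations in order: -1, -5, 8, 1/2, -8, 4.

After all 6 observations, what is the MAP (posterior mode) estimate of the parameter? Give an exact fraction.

-8/77

obs 1: x=-1 → posterior Normal(-2/17, 20/17)
obs 2: x=-5 → posterior Normal(-62/29, 20/29)
obs 3: x=8 → posterior Normal(34/41, 20/41)
obs 4: x=1/2 → posterior Normal(40/53, 20/53)
obs 5: x=-8 → posterior Normal(-56/65, 4/13)
obs 6: x=4 → posterior Normal(-8/77, 20/77)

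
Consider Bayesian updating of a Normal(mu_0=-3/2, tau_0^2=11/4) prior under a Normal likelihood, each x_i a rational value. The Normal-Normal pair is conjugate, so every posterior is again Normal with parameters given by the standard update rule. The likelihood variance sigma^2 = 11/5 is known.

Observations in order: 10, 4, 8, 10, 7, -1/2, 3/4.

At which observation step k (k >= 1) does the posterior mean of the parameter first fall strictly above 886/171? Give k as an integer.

obs 1: x=10 → posterior Normal(44/9, 11/9)
obs 2: x=4 → posterior Normal(32/7, 11/14)
obs 3: x=8 → posterior Normal(104/19, 11/19)
obs 4: x=10 → posterior Normal(77/12, 11/24)
obs 5: x=7 → posterior Normal(189/29, 11/29)
obs 6: x=-1/2 → posterior Normal(373/68, 11/34)
obs 7: x=3/4 → posterior Normal(761/156, 11/39)

k = 3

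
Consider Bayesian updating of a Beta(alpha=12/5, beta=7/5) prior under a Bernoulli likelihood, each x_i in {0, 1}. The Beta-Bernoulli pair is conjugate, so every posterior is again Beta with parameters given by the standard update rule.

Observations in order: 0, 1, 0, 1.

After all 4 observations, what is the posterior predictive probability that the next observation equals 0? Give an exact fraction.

17/39

obs 1: x=0 → posterior Beta(12/5, 12/5)
obs 2: x=1 → posterior Beta(17/5, 12/5)
obs 3: x=0 → posterior Beta(17/5, 17/5)
obs 4: x=1 → posterior Beta(22/5, 17/5)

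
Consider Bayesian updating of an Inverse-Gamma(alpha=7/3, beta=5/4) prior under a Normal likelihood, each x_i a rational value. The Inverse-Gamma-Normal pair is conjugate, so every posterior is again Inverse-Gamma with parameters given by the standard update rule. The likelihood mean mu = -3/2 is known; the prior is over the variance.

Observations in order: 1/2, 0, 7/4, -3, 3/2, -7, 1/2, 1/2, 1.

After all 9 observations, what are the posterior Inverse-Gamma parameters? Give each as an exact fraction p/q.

alpha=41/6, beta=1201/32

obs 1: x=1/2 → posterior Inverse-Gamma(17/6, 13/4)
obs 2: x=0 → posterior Inverse-Gamma(10/3, 35/8)
obs 3: x=7/4 → posterior Inverse-Gamma(23/6, 309/32)
obs 4: x=-3 → posterior Inverse-Gamma(13/3, 345/32)
obs 5: x=3/2 → posterior Inverse-Gamma(29/6, 489/32)
obs 6: x=-7 → posterior Inverse-Gamma(16/3, 973/32)
obs 7: x=1/2 → posterior Inverse-Gamma(35/6, 1037/32)
obs 8: x=1/2 → posterior Inverse-Gamma(19/3, 1101/32)
obs 9: x=1 → posterior Inverse-Gamma(41/6, 1201/32)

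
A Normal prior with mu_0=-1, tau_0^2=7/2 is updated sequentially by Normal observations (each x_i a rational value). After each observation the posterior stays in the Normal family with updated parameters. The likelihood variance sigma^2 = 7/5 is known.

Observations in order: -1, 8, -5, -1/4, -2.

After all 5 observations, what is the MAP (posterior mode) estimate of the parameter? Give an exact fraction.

obs 1: x=-1 → posterior Normal(-1, 1)
obs 2: x=8 → posterior Normal(11/4, 7/12)
obs 3: x=-5 → posterior Normal(8/17, 7/17)
obs 4: x=-1/4 → posterior Normal(27/88, 7/22)
obs 5: x=-2 → posterior Normal(-13/108, 7/27)

-13/108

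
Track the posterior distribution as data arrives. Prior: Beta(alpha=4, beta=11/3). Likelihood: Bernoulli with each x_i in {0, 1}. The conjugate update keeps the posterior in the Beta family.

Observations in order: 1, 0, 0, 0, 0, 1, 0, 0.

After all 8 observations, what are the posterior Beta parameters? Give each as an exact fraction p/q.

alpha=6, beta=29/3

obs 1: x=1 → posterior Beta(5, 11/3)
obs 2: x=0 → posterior Beta(5, 14/3)
obs 3: x=0 → posterior Beta(5, 17/3)
obs 4: x=0 → posterior Beta(5, 20/3)
obs 5: x=0 → posterior Beta(5, 23/3)
obs 6: x=1 → posterior Beta(6, 23/3)
obs 7: x=0 → posterior Beta(6, 26/3)
obs 8: x=0 → posterior Beta(6, 29/3)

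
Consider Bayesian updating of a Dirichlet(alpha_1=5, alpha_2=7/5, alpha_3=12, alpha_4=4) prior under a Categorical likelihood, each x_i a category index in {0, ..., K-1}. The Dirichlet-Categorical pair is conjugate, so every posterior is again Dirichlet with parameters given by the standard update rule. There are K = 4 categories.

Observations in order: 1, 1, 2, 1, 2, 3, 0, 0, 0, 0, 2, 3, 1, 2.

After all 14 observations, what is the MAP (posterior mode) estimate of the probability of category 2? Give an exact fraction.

obs 1: x=1 → posterior Dirichlet(5, 12/5, 12, 4)
obs 2: x=1 → posterior Dirichlet(5, 17/5, 12, 4)
obs 3: x=2 → posterior Dirichlet(5, 17/5, 13, 4)
obs 4: x=1 → posterior Dirichlet(5, 22/5, 13, 4)
obs 5: x=2 → posterior Dirichlet(5, 22/5, 14, 4)
obs 6: x=3 → posterior Dirichlet(5, 22/5, 14, 5)
obs 7: x=0 → posterior Dirichlet(6, 22/5, 14, 5)
obs 8: x=0 → posterior Dirichlet(7, 22/5, 14, 5)
obs 9: x=0 → posterior Dirichlet(8, 22/5, 14, 5)
obs 10: x=0 → posterior Dirichlet(9, 22/5, 14, 5)
obs 11: x=2 → posterior Dirichlet(9, 22/5, 15, 5)
obs 12: x=3 → posterior Dirichlet(9, 22/5, 15, 6)
obs 13: x=1 → posterior Dirichlet(9, 27/5, 15, 6)
obs 14: x=2 → posterior Dirichlet(9, 27/5, 16, 6)

25/54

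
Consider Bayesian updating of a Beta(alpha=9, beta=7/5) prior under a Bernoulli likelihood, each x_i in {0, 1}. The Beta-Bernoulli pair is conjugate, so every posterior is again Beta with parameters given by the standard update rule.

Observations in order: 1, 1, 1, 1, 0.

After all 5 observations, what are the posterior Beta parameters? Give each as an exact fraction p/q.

alpha=13, beta=12/5

obs 1: x=1 → posterior Beta(10, 7/5)
obs 2: x=1 → posterior Beta(11, 7/5)
obs 3: x=1 → posterior Beta(12, 7/5)
obs 4: x=1 → posterior Beta(13, 7/5)
obs 5: x=0 → posterior Beta(13, 12/5)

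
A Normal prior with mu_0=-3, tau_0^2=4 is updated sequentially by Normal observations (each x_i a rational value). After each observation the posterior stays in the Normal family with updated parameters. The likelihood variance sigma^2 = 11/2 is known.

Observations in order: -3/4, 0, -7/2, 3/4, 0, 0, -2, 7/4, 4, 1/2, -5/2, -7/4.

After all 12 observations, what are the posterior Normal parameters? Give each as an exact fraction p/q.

obs 1: x=-3/4 → posterior Normal(-39/19, 44/19)
obs 2: x=0 → posterior Normal(-13/9, 44/27)
obs 3: x=-7/2 → posterior Normal(-67/35, 44/35)
obs 4: x=3/4 → posterior Normal(-61/43, 44/43)
obs 5: x=0 → posterior Normal(-61/51, 44/51)
obs 6: x=0 → posterior Normal(-61/59, 44/59)
obs 7: x=-2 → posterior Normal(-77/67, 44/67)
obs 8: x=7/4 → posterior Normal(-21/25, 44/75)
obs 9: x=4 → posterior Normal(-31/83, 44/83)
obs 10: x=1/2 → posterior Normal(-27/91, 44/91)
obs 11: x=-5/2 → posterior Normal(-47/99, 4/9)
obs 12: x=-7/4 → posterior Normal(-61/107, 44/107)

mu_0=-61/107, tau_0^2=44/107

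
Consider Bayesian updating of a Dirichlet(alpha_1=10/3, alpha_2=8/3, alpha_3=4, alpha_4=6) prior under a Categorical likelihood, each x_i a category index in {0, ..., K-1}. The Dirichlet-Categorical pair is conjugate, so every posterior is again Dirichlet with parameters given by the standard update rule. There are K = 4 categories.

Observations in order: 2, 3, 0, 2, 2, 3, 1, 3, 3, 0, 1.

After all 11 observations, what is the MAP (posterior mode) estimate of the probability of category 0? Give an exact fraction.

obs 1: x=2 → posterior Dirichlet(10/3, 8/3, 5, 6)
obs 2: x=3 → posterior Dirichlet(10/3, 8/3, 5, 7)
obs 3: x=0 → posterior Dirichlet(13/3, 8/3, 5, 7)
obs 4: x=2 → posterior Dirichlet(13/3, 8/3, 6, 7)
obs 5: x=2 → posterior Dirichlet(13/3, 8/3, 7, 7)
obs 6: x=3 → posterior Dirichlet(13/3, 8/3, 7, 8)
obs 7: x=1 → posterior Dirichlet(13/3, 11/3, 7, 8)
obs 8: x=3 → posterior Dirichlet(13/3, 11/3, 7, 9)
obs 9: x=3 → posterior Dirichlet(13/3, 11/3, 7, 10)
obs 10: x=0 → posterior Dirichlet(16/3, 11/3, 7, 10)
obs 11: x=1 → posterior Dirichlet(16/3, 14/3, 7, 10)

13/69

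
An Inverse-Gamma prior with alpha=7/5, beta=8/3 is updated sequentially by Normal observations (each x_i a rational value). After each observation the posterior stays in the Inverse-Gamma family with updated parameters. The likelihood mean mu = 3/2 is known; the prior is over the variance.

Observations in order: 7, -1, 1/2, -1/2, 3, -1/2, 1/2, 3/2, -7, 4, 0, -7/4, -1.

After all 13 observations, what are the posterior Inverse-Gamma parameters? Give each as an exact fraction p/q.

alpha=79/10, beta=7279/96

obs 1: x=7 → posterior Inverse-Gamma(19/10, 427/24)
obs 2: x=-1 → posterior Inverse-Gamma(12/5, 251/12)
obs 3: x=1/2 → posterior Inverse-Gamma(29/10, 257/12)
obs 4: x=-1/2 → posterior Inverse-Gamma(17/5, 281/12)
obs 5: x=3 → posterior Inverse-Gamma(39/10, 589/24)
obs 6: x=-1/2 → posterior Inverse-Gamma(22/5, 637/24)
obs 7: x=1/2 → posterior Inverse-Gamma(49/10, 649/24)
obs 8: x=3/2 → posterior Inverse-Gamma(27/5, 649/24)
obs 9: x=-7 → posterior Inverse-Gamma(59/10, 379/6)
obs 10: x=4 → posterior Inverse-Gamma(32/5, 1591/24)
obs 11: x=0 → posterior Inverse-Gamma(69/10, 809/12)
obs 12: x=-7/4 → posterior Inverse-Gamma(37/5, 6979/96)
obs 13: x=-1 → posterior Inverse-Gamma(79/10, 7279/96)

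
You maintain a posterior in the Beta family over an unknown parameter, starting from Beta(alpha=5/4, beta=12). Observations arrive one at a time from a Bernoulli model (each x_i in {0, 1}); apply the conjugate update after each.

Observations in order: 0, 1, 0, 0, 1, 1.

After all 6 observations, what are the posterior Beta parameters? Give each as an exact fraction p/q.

alpha=17/4, beta=15

obs 1: x=0 → posterior Beta(5/4, 13)
obs 2: x=1 → posterior Beta(9/4, 13)
obs 3: x=0 → posterior Beta(9/4, 14)
obs 4: x=0 → posterior Beta(9/4, 15)
obs 5: x=1 → posterior Beta(13/4, 15)
obs 6: x=1 → posterior Beta(17/4, 15)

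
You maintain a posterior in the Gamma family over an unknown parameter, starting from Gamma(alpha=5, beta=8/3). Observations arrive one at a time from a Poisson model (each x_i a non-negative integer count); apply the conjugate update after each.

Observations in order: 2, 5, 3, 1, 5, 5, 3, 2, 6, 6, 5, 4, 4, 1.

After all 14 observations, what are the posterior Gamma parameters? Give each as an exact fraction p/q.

obs 1: x=2 → posterior Gamma(7, 11/3)
obs 2: x=5 → posterior Gamma(12, 14/3)
obs 3: x=3 → posterior Gamma(15, 17/3)
obs 4: x=1 → posterior Gamma(16, 20/3)
obs 5: x=5 → posterior Gamma(21, 23/3)
obs 6: x=5 → posterior Gamma(26, 26/3)
obs 7: x=3 → posterior Gamma(29, 29/3)
obs 8: x=2 → posterior Gamma(31, 32/3)
obs 9: x=6 → posterior Gamma(37, 35/3)
obs 10: x=6 → posterior Gamma(43, 38/3)
obs 11: x=5 → posterior Gamma(48, 41/3)
obs 12: x=4 → posterior Gamma(52, 44/3)
obs 13: x=4 → posterior Gamma(56, 47/3)
obs 14: x=1 → posterior Gamma(57, 50/3)

alpha=57, beta=50/3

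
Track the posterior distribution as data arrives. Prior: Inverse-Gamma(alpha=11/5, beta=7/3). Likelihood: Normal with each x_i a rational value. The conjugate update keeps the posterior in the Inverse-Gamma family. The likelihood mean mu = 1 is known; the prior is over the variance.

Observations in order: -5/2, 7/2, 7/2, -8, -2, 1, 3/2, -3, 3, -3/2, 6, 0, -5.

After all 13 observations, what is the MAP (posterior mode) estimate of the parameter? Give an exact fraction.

12475/1164

obs 1: x=-5/2 → posterior Inverse-Gamma(27/10, 203/24)
obs 2: x=7/2 → posterior Inverse-Gamma(16/5, 139/12)
obs 3: x=7/2 → posterior Inverse-Gamma(37/10, 353/24)
obs 4: x=-8 → posterior Inverse-Gamma(21/5, 1325/24)
obs 5: x=-2 → posterior Inverse-Gamma(47/10, 1433/24)
obs 6: x=1 → posterior Inverse-Gamma(26/5, 1433/24)
obs 7: x=3/2 → posterior Inverse-Gamma(57/10, 359/6)
obs 8: x=-3 → posterior Inverse-Gamma(31/5, 407/6)
obs 9: x=3 → posterior Inverse-Gamma(67/10, 419/6)
obs 10: x=-3/2 → posterior Inverse-Gamma(36/5, 1751/24)
obs 11: x=6 → posterior Inverse-Gamma(77/10, 2051/24)
obs 12: x=0 → posterior Inverse-Gamma(41/5, 2063/24)
obs 13: x=-5 → posterior Inverse-Gamma(87/10, 2495/24)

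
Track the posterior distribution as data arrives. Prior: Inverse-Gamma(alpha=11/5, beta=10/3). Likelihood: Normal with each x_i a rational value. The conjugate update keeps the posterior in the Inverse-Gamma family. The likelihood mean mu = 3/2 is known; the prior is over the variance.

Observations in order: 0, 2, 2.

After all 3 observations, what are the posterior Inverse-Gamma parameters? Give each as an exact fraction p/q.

obs 1: x=0 → posterior Inverse-Gamma(27/10, 107/24)
obs 2: x=2 → posterior Inverse-Gamma(16/5, 55/12)
obs 3: x=2 → posterior Inverse-Gamma(37/10, 113/24)

alpha=37/10, beta=113/24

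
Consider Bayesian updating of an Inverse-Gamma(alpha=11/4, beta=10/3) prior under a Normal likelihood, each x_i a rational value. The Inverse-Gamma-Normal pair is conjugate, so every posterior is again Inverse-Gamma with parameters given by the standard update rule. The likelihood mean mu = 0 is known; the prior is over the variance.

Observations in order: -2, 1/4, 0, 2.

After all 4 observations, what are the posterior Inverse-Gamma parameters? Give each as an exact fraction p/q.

obs 1: x=-2 → posterior Inverse-Gamma(13/4, 16/3)
obs 2: x=1/4 → posterior Inverse-Gamma(15/4, 515/96)
obs 3: x=0 → posterior Inverse-Gamma(17/4, 515/96)
obs 4: x=2 → posterior Inverse-Gamma(19/4, 707/96)

alpha=19/4, beta=707/96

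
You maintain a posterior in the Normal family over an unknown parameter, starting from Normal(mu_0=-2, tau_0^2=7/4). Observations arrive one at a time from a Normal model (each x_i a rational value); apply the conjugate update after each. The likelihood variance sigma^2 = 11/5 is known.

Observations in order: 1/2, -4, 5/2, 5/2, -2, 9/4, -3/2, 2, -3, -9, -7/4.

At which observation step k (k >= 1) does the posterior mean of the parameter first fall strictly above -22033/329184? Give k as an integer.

obs 1: x=1/2 → posterior Normal(-141/158, 77/79)
obs 2: x=-4 → posterior Normal(-421/228, 77/114)
obs 3: x=5/2 → posterior Normal(-123/149, 77/149)
obs 4: x=5/2 → posterior Normal(-71/368, 77/184)
obs 5: x=-2 → posterior Normal(-211/438, 77/219)
obs 6: x=9/4 → posterior Normal(-107/1016, 77/254)
obs 7: x=-3/2 → posterior Normal(-317/1156, 77/289)
obs 8: x=2 → posterior Normal(-37/1296, 77/324)
obs 9: x=-3 → posterior Normal(-457/1436, 77/359)
obs 10: x=-9 → posterior Normal(-1717/1576, 77/394)
obs 11: x=-7/4 → posterior Normal(-327/286, 7/39)

k = 8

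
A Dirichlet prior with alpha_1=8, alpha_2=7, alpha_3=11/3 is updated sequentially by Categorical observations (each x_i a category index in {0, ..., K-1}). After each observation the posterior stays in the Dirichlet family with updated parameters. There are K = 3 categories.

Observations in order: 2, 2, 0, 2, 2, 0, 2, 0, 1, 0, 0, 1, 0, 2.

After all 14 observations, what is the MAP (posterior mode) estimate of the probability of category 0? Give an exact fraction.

obs 1: x=2 → posterior Dirichlet(8, 7, 14/3)
obs 2: x=2 → posterior Dirichlet(8, 7, 17/3)
obs 3: x=0 → posterior Dirichlet(9, 7, 17/3)
obs 4: x=2 → posterior Dirichlet(9, 7, 20/3)
obs 5: x=2 → posterior Dirichlet(9, 7, 23/3)
obs 6: x=0 → posterior Dirichlet(10, 7, 23/3)
obs 7: x=2 → posterior Dirichlet(10, 7, 26/3)
obs 8: x=0 → posterior Dirichlet(11, 7, 26/3)
obs 9: x=1 → posterior Dirichlet(11, 8, 26/3)
obs 10: x=0 → posterior Dirichlet(12, 8, 26/3)
obs 11: x=0 → posterior Dirichlet(13, 8, 26/3)
obs 12: x=1 → posterior Dirichlet(13, 9, 26/3)
obs 13: x=0 → posterior Dirichlet(14, 9, 26/3)
obs 14: x=2 → posterior Dirichlet(14, 9, 29/3)

39/89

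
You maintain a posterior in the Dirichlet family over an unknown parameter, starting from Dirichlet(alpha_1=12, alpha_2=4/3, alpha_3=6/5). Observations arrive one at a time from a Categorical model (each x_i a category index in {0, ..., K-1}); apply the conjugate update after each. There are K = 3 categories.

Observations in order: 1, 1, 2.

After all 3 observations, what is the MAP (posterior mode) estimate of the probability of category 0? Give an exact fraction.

obs 1: x=1 → posterior Dirichlet(12, 7/3, 6/5)
obs 2: x=1 → posterior Dirichlet(12, 10/3, 6/5)
obs 3: x=2 → posterior Dirichlet(12, 10/3, 11/5)

165/218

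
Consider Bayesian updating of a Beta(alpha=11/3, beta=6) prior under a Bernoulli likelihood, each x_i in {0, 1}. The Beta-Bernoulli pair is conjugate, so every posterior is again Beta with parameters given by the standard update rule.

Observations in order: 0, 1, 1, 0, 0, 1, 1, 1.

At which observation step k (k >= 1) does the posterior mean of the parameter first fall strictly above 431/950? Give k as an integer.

k = 7

obs 1: x=0 → posterior Beta(11/3, 7)
obs 2: x=1 → posterior Beta(14/3, 7)
obs 3: x=1 → posterior Beta(17/3, 7)
obs 4: x=0 → posterior Beta(17/3, 8)
obs 5: x=0 → posterior Beta(17/3, 9)
obs 6: x=1 → posterior Beta(20/3, 9)
obs 7: x=1 → posterior Beta(23/3, 9)
obs 8: x=1 → posterior Beta(26/3, 9)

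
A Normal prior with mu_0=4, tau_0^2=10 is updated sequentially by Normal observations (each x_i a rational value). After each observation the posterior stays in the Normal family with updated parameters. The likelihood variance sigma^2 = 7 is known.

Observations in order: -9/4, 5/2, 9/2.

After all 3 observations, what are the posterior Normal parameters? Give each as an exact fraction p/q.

mu_0=151/74, tau_0^2=70/37

obs 1: x=-9/4 → posterior Normal(11/34, 70/17)
obs 2: x=5/2 → posterior Normal(61/54, 70/27)
obs 3: x=9/2 → posterior Normal(151/74, 70/37)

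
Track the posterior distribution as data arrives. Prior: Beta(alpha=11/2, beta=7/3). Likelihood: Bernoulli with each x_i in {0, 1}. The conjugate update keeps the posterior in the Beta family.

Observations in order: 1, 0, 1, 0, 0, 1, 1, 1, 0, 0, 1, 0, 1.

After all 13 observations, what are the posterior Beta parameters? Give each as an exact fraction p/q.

alpha=25/2, beta=25/3

obs 1: x=1 → posterior Beta(13/2, 7/3)
obs 2: x=0 → posterior Beta(13/2, 10/3)
obs 3: x=1 → posterior Beta(15/2, 10/3)
obs 4: x=0 → posterior Beta(15/2, 13/3)
obs 5: x=0 → posterior Beta(15/2, 16/3)
obs 6: x=1 → posterior Beta(17/2, 16/3)
obs 7: x=1 → posterior Beta(19/2, 16/3)
obs 8: x=1 → posterior Beta(21/2, 16/3)
obs 9: x=0 → posterior Beta(21/2, 19/3)
obs 10: x=0 → posterior Beta(21/2, 22/3)
obs 11: x=1 → posterior Beta(23/2, 22/3)
obs 12: x=0 → posterior Beta(23/2, 25/3)
obs 13: x=1 → posterior Beta(25/2, 25/3)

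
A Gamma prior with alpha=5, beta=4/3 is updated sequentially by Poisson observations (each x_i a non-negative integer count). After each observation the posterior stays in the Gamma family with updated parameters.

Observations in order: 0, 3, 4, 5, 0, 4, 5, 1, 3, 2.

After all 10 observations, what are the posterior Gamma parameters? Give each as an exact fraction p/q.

obs 1: x=0 → posterior Gamma(5, 7/3)
obs 2: x=3 → posterior Gamma(8, 10/3)
obs 3: x=4 → posterior Gamma(12, 13/3)
obs 4: x=5 → posterior Gamma(17, 16/3)
obs 5: x=0 → posterior Gamma(17, 19/3)
obs 6: x=4 → posterior Gamma(21, 22/3)
obs 7: x=5 → posterior Gamma(26, 25/3)
obs 8: x=1 → posterior Gamma(27, 28/3)
obs 9: x=3 → posterior Gamma(30, 31/3)
obs 10: x=2 → posterior Gamma(32, 34/3)

alpha=32, beta=34/3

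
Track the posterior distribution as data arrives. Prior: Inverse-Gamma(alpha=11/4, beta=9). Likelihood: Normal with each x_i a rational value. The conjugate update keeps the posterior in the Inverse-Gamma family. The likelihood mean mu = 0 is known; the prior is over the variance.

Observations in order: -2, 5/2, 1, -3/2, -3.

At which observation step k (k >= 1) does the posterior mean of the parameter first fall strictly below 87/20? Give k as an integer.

obs 1: x=-2 → posterior Inverse-Gamma(13/4, 11)
obs 2: x=5/2 → posterior Inverse-Gamma(15/4, 113/8)
obs 3: x=1 → posterior Inverse-Gamma(17/4, 117/8)
obs 4: x=-3/2 → posterior Inverse-Gamma(19/4, 63/4)
obs 5: x=-3 → posterior Inverse-Gamma(21/4, 81/4)

k = 4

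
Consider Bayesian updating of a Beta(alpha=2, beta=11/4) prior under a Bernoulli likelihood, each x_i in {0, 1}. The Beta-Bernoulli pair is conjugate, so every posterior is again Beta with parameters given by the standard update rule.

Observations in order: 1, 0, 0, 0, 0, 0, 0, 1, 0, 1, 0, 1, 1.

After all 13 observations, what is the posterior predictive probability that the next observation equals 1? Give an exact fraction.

28/71

obs 1: x=1 → posterior Beta(3, 11/4)
obs 2: x=0 → posterior Beta(3, 15/4)
obs 3: x=0 → posterior Beta(3, 19/4)
obs 4: x=0 → posterior Beta(3, 23/4)
obs 5: x=0 → posterior Beta(3, 27/4)
obs 6: x=0 → posterior Beta(3, 31/4)
obs 7: x=0 → posterior Beta(3, 35/4)
obs 8: x=1 → posterior Beta(4, 35/4)
obs 9: x=0 → posterior Beta(4, 39/4)
obs 10: x=1 → posterior Beta(5, 39/4)
obs 11: x=0 → posterior Beta(5, 43/4)
obs 12: x=1 → posterior Beta(6, 43/4)
obs 13: x=1 → posterior Beta(7, 43/4)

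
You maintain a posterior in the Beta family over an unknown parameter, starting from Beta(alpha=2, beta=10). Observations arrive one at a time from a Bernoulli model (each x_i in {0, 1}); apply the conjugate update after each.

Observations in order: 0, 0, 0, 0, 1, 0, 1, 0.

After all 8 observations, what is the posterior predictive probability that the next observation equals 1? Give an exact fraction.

obs 1: x=0 → posterior Beta(2, 11)
obs 2: x=0 → posterior Beta(2, 12)
obs 3: x=0 → posterior Beta(2, 13)
obs 4: x=0 → posterior Beta(2, 14)
obs 5: x=1 → posterior Beta(3, 14)
obs 6: x=0 → posterior Beta(3, 15)
obs 7: x=1 → posterior Beta(4, 15)
obs 8: x=0 → posterior Beta(4, 16)

1/5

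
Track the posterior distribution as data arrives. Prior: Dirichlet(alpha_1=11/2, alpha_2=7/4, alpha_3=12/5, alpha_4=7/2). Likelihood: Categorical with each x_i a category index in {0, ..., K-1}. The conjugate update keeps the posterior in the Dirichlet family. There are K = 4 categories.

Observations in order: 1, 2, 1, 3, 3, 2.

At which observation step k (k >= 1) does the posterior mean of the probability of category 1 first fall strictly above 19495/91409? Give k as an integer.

k = 3

obs 1: x=1 → posterior Dirichlet(11/2, 11/4, 12/5, 7/2)
obs 2: x=2 → posterior Dirichlet(11/2, 11/4, 17/5, 7/2)
obs 3: x=1 → posterior Dirichlet(11/2, 15/4, 17/5, 7/2)
obs 4: x=3 → posterior Dirichlet(11/2, 15/4, 17/5, 9/2)
obs 5: x=3 → posterior Dirichlet(11/2, 15/4, 17/5, 11/2)
obs 6: x=2 → posterior Dirichlet(11/2, 15/4, 22/5, 11/2)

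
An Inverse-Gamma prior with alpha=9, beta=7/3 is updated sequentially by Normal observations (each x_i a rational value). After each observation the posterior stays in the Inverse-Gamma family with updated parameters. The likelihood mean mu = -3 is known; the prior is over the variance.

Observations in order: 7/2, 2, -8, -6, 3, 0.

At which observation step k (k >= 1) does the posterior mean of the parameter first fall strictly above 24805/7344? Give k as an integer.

k = 2

obs 1: x=7/2 → posterior Inverse-Gamma(19/2, 563/24)
obs 2: x=2 → posterior Inverse-Gamma(10, 863/24)
obs 3: x=-8 → posterior Inverse-Gamma(21/2, 1163/24)
obs 4: x=-6 → posterior Inverse-Gamma(11, 1271/24)
obs 5: x=3 → posterior Inverse-Gamma(23/2, 1703/24)
obs 6: x=0 → posterior Inverse-Gamma(12, 1811/24)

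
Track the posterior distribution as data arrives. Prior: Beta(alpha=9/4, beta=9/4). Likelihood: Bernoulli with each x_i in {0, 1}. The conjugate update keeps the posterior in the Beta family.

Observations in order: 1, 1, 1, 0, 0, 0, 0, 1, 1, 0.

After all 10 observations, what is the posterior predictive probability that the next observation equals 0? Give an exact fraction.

1/2

obs 1: x=1 → posterior Beta(13/4, 9/4)
obs 2: x=1 → posterior Beta(17/4, 9/4)
obs 3: x=1 → posterior Beta(21/4, 9/4)
obs 4: x=0 → posterior Beta(21/4, 13/4)
obs 5: x=0 → posterior Beta(21/4, 17/4)
obs 6: x=0 → posterior Beta(21/4, 21/4)
obs 7: x=0 → posterior Beta(21/4, 25/4)
obs 8: x=1 → posterior Beta(25/4, 25/4)
obs 9: x=1 → posterior Beta(29/4, 25/4)
obs 10: x=0 → posterior Beta(29/4, 29/4)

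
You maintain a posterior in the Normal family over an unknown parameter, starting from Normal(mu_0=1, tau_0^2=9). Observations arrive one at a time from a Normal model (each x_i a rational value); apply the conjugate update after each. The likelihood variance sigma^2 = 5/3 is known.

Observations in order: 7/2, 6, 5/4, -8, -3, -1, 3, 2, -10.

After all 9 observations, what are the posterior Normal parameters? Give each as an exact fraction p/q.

obs 1: x=7/2 → posterior Normal(199/64, 45/32)
obs 2: x=6 → posterior Normal(523/118, 45/59)
obs 3: x=5/4 → posterior Normal(1181/344, 45/86)
obs 4: x=-8 → posterior Normal(317/452, 45/113)
obs 5: x=-3 → posterior Normal(-1/80, 9/28)
obs 6: x=-1 → posterior Normal(-115/668, 45/167)
obs 7: x=3 → posterior Normal(209/776, 45/194)
obs 8: x=2 → posterior Normal(25/52, 45/221)
obs 9: x=-10 → posterior Normal(-655/992, 45/248)

mu_0=-655/992, tau_0^2=45/248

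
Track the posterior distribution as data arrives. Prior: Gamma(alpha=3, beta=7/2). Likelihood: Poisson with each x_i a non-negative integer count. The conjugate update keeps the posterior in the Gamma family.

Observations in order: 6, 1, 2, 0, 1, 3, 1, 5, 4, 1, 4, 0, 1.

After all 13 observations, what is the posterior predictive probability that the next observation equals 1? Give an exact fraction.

250395229261112296416225027752076674985381204131904/900006121921754037511662394623272120952606201171875

obs 1: x=6 → posterior Gamma(9, 9/2)
obs 2: x=1 → posterior Gamma(10, 11/2)
obs 3: x=2 → posterior Gamma(12, 13/2)
obs 4: x=0 → posterior Gamma(12, 15/2)
obs 5: x=1 → posterior Gamma(13, 17/2)
obs 6: x=3 → posterior Gamma(16, 19/2)
obs 7: x=1 → posterior Gamma(17, 21/2)
obs 8: x=5 → posterior Gamma(22, 23/2)
obs 9: x=4 → posterior Gamma(26, 25/2)
obs 10: x=1 → posterior Gamma(27, 27/2)
obs 11: x=4 → posterior Gamma(31, 29/2)
obs 12: x=0 → posterior Gamma(31, 31/2)
obs 13: x=1 → posterior Gamma(32, 33/2)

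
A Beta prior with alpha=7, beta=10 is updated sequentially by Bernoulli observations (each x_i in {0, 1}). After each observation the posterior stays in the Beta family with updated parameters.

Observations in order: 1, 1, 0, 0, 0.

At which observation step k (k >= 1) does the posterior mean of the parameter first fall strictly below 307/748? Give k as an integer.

obs 1: x=1 → posterior Beta(8, 10)
obs 2: x=1 → posterior Beta(9, 10)
obs 3: x=0 → posterior Beta(9, 11)
obs 4: x=0 → posterior Beta(9, 12)
obs 5: x=0 → posterior Beta(9, 13)

k = 5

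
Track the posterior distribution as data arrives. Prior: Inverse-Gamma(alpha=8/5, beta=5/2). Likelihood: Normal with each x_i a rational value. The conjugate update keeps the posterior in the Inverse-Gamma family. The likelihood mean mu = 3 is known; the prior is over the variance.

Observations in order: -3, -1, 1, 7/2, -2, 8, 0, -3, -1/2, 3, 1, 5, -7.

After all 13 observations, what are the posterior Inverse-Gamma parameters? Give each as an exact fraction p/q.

alpha=81/10, beta=553/4

obs 1: x=-3 → posterior Inverse-Gamma(21/10, 41/2)
obs 2: x=-1 → posterior Inverse-Gamma(13/5, 57/2)
obs 3: x=1 → posterior Inverse-Gamma(31/10, 61/2)
obs 4: x=7/2 → posterior Inverse-Gamma(18/5, 245/8)
obs 5: x=-2 → posterior Inverse-Gamma(41/10, 345/8)
obs 6: x=8 → posterior Inverse-Gamma(23/5, 445/8)
obs 7: x=0 → posterior Inverse-Gamma(51/10, 481/8)
obs 8: x=-3 → posterior Inverse-Gamma(28/5, 625/8)
obs 9: x=-1/2 → posterior Inverse-Gamma(61/10, 337/4)
obs 10: x=3 → posterior Inverse-Gamma(33/5, 337/4)
obs 11: x=1 → posterior Inverse-Gamma(71/10, 345/4)
obs 12: x=5 → posterior Inverse-Gamma(38/5, 353/4)
obs 13: x=-7 → posterior Inverse-Gamma(81/10, 553/4)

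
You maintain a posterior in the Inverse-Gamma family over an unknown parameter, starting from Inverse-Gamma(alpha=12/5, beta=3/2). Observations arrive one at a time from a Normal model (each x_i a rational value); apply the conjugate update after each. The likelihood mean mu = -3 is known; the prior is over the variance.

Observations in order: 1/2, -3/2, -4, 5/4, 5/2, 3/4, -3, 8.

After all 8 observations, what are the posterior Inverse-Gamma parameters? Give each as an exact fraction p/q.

alpha=32/5, beta=1615/16

obs 1: x=1/2 → posterior Inverse-Gamma(29/10, 61/8)
obs 2: x=-3/2 → posterior Inverse-Gamma(17/5, 35/4)
obs 3: x=-4 → posterior Inverse-Gamma(39/10, 37/4)
obs 4: x=5/4 → posterior Inverse-Gamma(22/5, 585/32)
obs 5: x=5/2 → posterior Inverse-Gamma(49/10, 1069/32)
obs 6: x=3/4 → posterior Inverse-Gamma(27/5, 647/16)
obs 7: x=-3 → posterior Inverse-Gamma(59/10, 647/16)
obs 8: x=8 → posterior Inverse-Gamma(32/5, 1615/16)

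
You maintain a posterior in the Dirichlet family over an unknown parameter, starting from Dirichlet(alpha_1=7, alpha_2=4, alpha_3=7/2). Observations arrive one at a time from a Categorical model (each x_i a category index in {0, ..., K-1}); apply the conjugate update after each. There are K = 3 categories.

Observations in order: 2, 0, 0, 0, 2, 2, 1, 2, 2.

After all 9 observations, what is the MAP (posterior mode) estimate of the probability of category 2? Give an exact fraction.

obs 1: x=2 → posterior Dirichlet(7, 4, 9/2)
obs 2: x=0 → posterior Dirichlet(8, 4, 9/2)
obs 3: x=0 → posterior Dirichlet(9, 4, 9/2)
obs 4: x=0 → posterior Dirichlet(10, 4, 9/2)
obs 5: x=2 → posterior Dirichlet(10, 4, 11/2)
obs 6: x=2 → posterior Dirichlet(10, 4, 13/2)
obs 7: x=1 → posterior Dirichlet(10, 5, 13/2)
obs 8: x=2 → posterior Dirichlet(10, 5, 15/2)
obs 9: x=2 → posterior Dirichlet(10, 5, 17/2)

15/41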